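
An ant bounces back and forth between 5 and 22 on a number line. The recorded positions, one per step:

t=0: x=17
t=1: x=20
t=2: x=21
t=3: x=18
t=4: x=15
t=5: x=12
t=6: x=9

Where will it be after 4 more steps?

The value travels 3 per step and bounces off the walls at 5 and 22.
  step 7: 9 → 6
  step 8: 6 → 7
  step 9: 7 → 10
  step 10: 10 → 13

x=13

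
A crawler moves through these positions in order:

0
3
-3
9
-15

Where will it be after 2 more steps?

The jumps are +3, -6, +12, -24 — a geometric progression with ratio -2.
step 5: -15 + 48 → 33
step 6: 33 − 96 → -63

-63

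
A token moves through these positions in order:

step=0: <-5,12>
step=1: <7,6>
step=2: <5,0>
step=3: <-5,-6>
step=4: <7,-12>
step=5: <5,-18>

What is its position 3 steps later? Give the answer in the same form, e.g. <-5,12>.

<5,-36>

The first coordinate repeats the cycle [-5, 7, 5] with period 3; step 8 mod 3 = 2, giving 5.
The second coordinate changes by -6 each step, so at step 8 it is 12 + 8·(-6) = -36.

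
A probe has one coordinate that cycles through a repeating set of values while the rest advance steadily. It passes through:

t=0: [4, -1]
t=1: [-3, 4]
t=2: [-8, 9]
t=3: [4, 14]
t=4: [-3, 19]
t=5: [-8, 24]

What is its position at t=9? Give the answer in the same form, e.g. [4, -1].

First: cycles through 4, -3, -8 every 3 steps. Step 9 lands at position 0 of the cycle → 4.
Second: linear, +5 per step → 44 at step 9.

[4, 44]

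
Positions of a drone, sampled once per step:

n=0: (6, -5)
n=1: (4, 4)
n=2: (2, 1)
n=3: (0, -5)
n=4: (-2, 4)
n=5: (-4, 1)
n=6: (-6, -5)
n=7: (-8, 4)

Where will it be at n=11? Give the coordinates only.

(-16, 1)

First: linear, -2 per step → -16 at step 11.
Second: cycles through -5, 4, 1 every 3 steps. Step 11 lands at position 2 of the cycle → 1.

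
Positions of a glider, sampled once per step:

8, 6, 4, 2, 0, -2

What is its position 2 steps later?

Constant displacement of -2 per step.
step 6: -2 − 2 → -4
step 7: -4 − 2 → -6

-6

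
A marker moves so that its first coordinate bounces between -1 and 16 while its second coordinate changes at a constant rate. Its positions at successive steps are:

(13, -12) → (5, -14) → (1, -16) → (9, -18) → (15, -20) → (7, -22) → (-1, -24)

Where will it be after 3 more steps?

(9, -30)

The first coordinate reflects between -1 and 16, moving 8 per step.
  step 7: -1 → 7
  step 8: 7 → 15
  step 9: 15 → 9
The second coordinate changes by -2 each step: at step 9 it is -30.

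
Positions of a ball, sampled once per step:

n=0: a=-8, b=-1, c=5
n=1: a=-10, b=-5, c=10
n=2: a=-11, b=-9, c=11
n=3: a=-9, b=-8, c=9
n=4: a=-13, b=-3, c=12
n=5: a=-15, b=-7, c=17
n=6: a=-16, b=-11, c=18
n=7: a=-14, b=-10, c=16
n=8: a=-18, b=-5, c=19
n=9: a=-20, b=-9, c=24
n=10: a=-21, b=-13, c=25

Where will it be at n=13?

Differencing gives (-2, -4, +5), (-1, -4, +1), (+2, +1, -2), (-4, +5, +3), (-2, -4, +5), (-1, -4, +1), (+2, +1, -2), (-4, +5, +3), (-2, -4, +5), (-1, -4, +1). This is the pattern (-2, -4, +5), (-1, -4, +1), (+2, +1, -2), (-4, +5, +3) repeated.
step 11: apply (+2, +1, -2) → a=-19, b=-12, c=23
step 12: apply (-4, +5, +3) → a=-23, b=-7, c=26
step 13: apply (-2, -4, +5) → a=-25, b=-11, c=31

a=-25, b=-11, c=31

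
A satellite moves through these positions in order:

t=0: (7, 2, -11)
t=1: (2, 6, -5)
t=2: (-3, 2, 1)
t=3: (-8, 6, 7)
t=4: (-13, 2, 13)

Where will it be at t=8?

First: linear, -5 per step → -33 at step 8.
Second: cycles through 2, 6 every 2 steps. Step 8 lands at position 0 of the cycle → 2.
Third: linear, +6 per step → 37 at step 8.

(-33, 2, 37)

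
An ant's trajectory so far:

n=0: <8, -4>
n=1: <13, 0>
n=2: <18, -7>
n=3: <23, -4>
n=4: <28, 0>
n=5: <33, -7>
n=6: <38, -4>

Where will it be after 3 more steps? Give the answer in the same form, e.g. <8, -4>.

<53, -4>

The first coordinate changes by +5 each step, so at step 9 it is 8 + 9·(5) = 53.
The second coordinate repeats the cycle [-4, 0, -7] with period 3; step 9 mod 3 = 0, giving -4.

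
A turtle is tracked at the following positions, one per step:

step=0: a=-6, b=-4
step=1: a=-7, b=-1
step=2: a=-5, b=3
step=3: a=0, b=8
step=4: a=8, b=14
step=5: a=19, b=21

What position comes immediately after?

Taking differences between consecutive positions: (-1,+3), (+2,+4), (+5,+5), (+8,+6), (+11,+7). These grow by (+3,+1) each step.
step 6: a=19, b=21 + (+14,+8) → a=33, b=29

a=33, b=29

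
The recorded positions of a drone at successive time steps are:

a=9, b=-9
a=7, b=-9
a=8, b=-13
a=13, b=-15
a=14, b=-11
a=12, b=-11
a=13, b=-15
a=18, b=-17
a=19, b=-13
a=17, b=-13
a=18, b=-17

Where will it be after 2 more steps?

a=24, b=-15

Step-to-step displacements: (-2, +0), (+1, -4), (+5, -2), (+1, +4), (-2, +0), (+1, -4), (+5, -2), (+1, +4), (-2, +0), (+1, -4) — a repeating cycle of length 4.
step 11: apply (+5, -2) → a=23, b=-19
step 12: apply (+1, +4) → a=24, b=-15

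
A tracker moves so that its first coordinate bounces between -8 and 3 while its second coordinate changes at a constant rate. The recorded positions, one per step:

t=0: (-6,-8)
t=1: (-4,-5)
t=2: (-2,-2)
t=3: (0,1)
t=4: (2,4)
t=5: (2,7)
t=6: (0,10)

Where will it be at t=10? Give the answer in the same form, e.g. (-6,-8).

The first coordinate travels 2 per step and bounces off the walls at -8 and 3.
  step 7: 0 → -2
  step 8: -2 → -4
  step 9: -4 → -6
  step 10: -6 → -8
The second coordinate changes by +3 each step: at step 10 it is 22.

(-8,22)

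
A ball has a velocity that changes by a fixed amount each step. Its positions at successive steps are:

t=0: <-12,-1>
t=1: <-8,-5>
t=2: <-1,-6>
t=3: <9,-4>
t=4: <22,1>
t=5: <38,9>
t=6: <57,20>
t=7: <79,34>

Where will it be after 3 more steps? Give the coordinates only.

<163,94>

Taking differences between consecutive positions: <+4,-4>, <+7,-1>, <+10,+2>, <+13,+5>, <+16,+8>, <+19,+11>, <+22,+14>. These grow by <+3,+3> each step.
step 8: <79,34> + <+25,+17> → <104,51>
step 9: <104,51> + <+28,+20> → <132,71>
step 10: <132,71> + <+31,+23> → <163,94>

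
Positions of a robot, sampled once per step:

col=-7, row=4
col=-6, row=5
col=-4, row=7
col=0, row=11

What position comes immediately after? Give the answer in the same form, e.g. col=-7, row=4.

Step-to-step displacements: (+1, +1), (+2, +2), (+4, +4); each is 2× the previous.
step 4: col=0, row=11 + (+8, +8) → col=8, row=19

col=8, row=19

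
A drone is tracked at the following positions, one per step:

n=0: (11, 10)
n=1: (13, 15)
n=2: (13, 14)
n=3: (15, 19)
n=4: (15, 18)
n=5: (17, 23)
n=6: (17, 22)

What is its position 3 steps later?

The moves between consecutive positions are (+2, +5), (+0, -1), (+2, +5), (+0, -1), (+2, +5), (+0, -1); they repeat the 2-cycle [(+2, +5), (+0, -1)].
step 7: apply (+2, +5) → (19, 27)
step 8: apply (+0, -1) → (19, 26)
step 9: apply (+2, +5) → (21, 31)

(21, 31)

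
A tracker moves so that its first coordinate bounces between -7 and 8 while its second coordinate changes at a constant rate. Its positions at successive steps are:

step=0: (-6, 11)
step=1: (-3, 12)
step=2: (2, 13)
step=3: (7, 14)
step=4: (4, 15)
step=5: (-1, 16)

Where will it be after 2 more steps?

(-3, 18)

The first coordinate travels 5 per step and bounces off the walls at -7 and 8.
  step 6: -1 → -6
  step 7: -6 → -3
The second coordinate changes by +1 each step: at step 7 it is 18.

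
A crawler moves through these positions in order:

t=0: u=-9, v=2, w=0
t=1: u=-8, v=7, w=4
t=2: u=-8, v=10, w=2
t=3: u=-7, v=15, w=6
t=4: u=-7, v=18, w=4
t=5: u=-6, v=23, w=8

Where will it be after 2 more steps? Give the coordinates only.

Step-to-step displacements: (+1,+5,+4), (+0,+3,-2), (+1,+5,+4), (+0,+3,-2), (+1,+5,+4) — a repeating cycle of length 2.
step 6: apply (+0,+3,-2) → u=-6, v=26, w=6
step 7: apply (+1,+5,+4) → u=-5, v=31, w=10

u=-5, v=31, w=10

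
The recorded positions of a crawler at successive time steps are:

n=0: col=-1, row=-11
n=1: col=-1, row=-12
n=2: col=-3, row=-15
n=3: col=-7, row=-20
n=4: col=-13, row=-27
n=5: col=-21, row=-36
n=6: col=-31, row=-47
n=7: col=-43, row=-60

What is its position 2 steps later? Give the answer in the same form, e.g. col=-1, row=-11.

First differences are (+0, -1), (-2, -3), (-4, -5), (-6, -7), (-8, -9), (-10, -11), (-12, -13); their common second difference is (-2, -2) (constant acceleration).
step 8: col=-43, row=-60 + (-14, -15) → col=-57, row=-75
step 9: col=-57, row=-75 + (-16, -17) → col=-73, row=-92

col=-73, row=-92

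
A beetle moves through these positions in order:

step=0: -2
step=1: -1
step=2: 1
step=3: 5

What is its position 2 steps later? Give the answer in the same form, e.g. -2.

29

Step-to-step displacements: +1, +2, +4; each is 2× the previous.
step 4: 5 + 8 → 13
step 5: 13 + 16 → 29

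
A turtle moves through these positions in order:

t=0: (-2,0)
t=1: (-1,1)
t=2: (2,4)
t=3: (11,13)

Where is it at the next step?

(38,40)

Consecutive displacements (+1,+1), (+3,+3), (+9,+9) scale by a factor of 3 each step.
step 4: (11,13) + (+27,+27) → (38,40)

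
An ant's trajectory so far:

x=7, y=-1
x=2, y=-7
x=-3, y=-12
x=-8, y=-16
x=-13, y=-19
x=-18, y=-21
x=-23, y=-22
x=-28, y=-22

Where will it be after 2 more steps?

First differences are (-5,-6), (-5,-5), (-5,-4), (-5,-3), (-5,-2), (-5,-1), (-5,+0); their common second difference is (+0,+1) (constant acceleration).
step 8: x=-28, y=-22 + (-5,+1) → x=-33, y=-21
step 9: x=-33, y=-21 + (-5,+2) → x=-38, y=-19

x=-38, y=-19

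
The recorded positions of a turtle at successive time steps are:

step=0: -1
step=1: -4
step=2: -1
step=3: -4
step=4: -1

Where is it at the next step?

Step-to-step displacements: -3, +3, -3, +3; each is -1× the previous.
step 5: -1 − 3 → -4

-4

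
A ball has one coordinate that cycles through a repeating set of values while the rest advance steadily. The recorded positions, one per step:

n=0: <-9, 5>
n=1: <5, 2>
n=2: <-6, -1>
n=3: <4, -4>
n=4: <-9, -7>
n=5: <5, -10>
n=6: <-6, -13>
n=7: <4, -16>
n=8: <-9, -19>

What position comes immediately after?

<5, -22>

The first coordinate repeats the cycle [-9, 5, -6, 4] with period 4; step 9 mod 4 = 1, giving 5.
The second coordinate changes by -3 each step, so at step 9 it is 5 + 9·(-3) = -22.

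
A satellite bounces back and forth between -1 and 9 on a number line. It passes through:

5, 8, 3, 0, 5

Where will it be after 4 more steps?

5

The value reflects between -1 and 9, moving 5 per step.
  step 5: 5 → 8
  step 6: 8 → 3
  step 7: 3 → 0
  step 8: 0 → 5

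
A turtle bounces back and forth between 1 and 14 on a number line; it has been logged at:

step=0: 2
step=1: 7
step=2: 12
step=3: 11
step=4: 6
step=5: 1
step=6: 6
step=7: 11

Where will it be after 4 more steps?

The value reflects between 1 and 14, moving 5 per step.
  step 8: 11 → 12
  step 9: 12 → 7
  step 10: 7 → 2
  step 11: 2 → 5

5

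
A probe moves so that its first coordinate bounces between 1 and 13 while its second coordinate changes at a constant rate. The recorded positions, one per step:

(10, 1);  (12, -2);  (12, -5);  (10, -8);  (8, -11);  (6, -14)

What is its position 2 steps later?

The first coordinate travels 2 per step and bounces off the walls at 1 and 13.
  step 6: 6 → 4
  step 7: 4 → 2
The second coordinate changes by -3 each step: at step 7 it is -20.

(2, -20)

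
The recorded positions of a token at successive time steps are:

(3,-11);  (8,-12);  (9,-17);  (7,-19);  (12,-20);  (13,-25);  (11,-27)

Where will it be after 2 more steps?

(17,-33)

Step-to-step displacements: (+5,-1), (+1,-5), (-2,-2), (+5,-1), (+1,-5), (-2,-2) — a repeating cycle of length 3.
step 7: apply (+5,-1) → (16,-28)
step 8: apply (+1,-5) → (17,-33)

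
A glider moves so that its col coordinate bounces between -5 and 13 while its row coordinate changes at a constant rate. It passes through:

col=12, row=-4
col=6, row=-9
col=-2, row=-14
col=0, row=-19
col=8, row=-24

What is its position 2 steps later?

The col coordinate travels 8 per step and bounces off the walls at -5 and 13.
  step 5: 8 → 10
  step 6: 10 → 2
The row coordinate changes by -5 each step: at step 6 it is -34.

col=2, row=-34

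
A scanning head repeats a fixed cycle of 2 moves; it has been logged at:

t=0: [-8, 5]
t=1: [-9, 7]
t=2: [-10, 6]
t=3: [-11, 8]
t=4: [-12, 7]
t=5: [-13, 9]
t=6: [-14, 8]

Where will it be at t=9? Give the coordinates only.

[-17, 11]

The moves between consecutive positions are [-1, +2], [-1, -1], [-1, +2], [-1, -1], [-1, +2], [-1, -1]; they repeat the 2-cycle [[-1, +2], [-1, -1]].
step 7: apply [-1, +2] → [-15, 10]
step 8: apply [-1, -1] → [-16, 9]
step 9: apply [-1, +2] → [-17, 11]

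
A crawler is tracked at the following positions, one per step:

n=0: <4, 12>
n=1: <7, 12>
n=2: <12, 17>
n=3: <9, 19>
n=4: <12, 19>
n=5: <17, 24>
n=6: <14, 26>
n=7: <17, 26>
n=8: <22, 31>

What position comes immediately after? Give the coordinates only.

Differencing gives <+3, +0>, <+5, +5>, <-3, +2>, <+3, +0>, <+5, +5>, <-3, +2>, <+3, +0>, <+5, +5>. This is the pattern <+3, +0>, <+5, +5>, <-3, +2> repeated.
step 9: apply <-3, +2> → <19, 33>

<19, 33>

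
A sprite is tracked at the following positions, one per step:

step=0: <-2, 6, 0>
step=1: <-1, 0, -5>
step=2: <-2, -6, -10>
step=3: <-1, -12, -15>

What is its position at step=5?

First: cycles through -2, -1 every 2 steps. Step 5 lands at position 1 of the cycle → -1.
Second: linear, -6 per step → -24 at step 5.
Third: linear, -5 per step → -25 at step 5.

<-1, -24, -25>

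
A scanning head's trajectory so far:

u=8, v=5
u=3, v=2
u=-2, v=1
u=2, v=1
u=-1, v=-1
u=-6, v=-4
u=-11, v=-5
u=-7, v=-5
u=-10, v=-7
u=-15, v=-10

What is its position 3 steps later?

u=-19, v=-13

Step-to-step displacements: (-5, -3), (-5, -1), (+4, +0), (-3, -2), (-5, -3), (-5, -1), (+4, +0), (-3, -2), (-5, -3) — a repeating cycle of length 4.
step 10: apply (-5, -1) → u=-20, v=-11
step 11: apply (+4, +0) → u=-16, v=-11
step 12: apply (-3, -2) → u=-19, v=-13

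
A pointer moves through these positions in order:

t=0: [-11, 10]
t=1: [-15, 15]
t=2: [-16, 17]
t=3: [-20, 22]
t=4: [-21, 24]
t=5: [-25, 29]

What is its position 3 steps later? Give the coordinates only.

Differencing gives [-4, +5], [-1, +2], [-4, +5], [-1, +2], [-4, +5]. This is the pattern [-4, +5], [-1, +2] repeated.
step 6: apply [-1, +2] → [-26, 31]
step 7: apply [-4, +5] → [-30, 36]
step 8: apply [-1, +2] → [-31, 38]

[-31, 38]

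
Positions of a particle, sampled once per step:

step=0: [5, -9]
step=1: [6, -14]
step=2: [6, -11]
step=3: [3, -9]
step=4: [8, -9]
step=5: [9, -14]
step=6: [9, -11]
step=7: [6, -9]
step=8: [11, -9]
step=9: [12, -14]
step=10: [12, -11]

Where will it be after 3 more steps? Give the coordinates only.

Differencing gives [+1, -5], [+0, +3], [-3, +2], [+5, +0], [+1, -5], [+0, +3], [-3, +2], [+5, +0], [+1, -5], [+0, +3]. This is the pattern [+1, -5], [+0, +3], [-3, +2], [+5, +0] repeated.
step 11: apply [-3, +2] → [9, -9]
step 12: apply [+5, +0] → [14, -9]
step 13: apply [+1, -5] → [15, -14]

[15, -14]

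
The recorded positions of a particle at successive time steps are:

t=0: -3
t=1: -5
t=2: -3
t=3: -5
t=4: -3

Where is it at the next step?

Step-to-step displacements: -2, +2, -2, +2; each is -1× the previous.
step 5: -3 − 2 → -5

-5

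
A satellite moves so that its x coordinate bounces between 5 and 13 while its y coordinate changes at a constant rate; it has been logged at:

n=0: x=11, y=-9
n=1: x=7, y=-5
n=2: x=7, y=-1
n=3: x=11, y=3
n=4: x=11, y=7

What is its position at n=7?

x=11, y=19

The x coordinate reflects between 5 and 13, moving 4 per step.
  step 5: 11 → 7
  step 6: 7 → 7
  step 7: 7 → 11
The y coordinate changes by +4 each step: at step 7 it is 19.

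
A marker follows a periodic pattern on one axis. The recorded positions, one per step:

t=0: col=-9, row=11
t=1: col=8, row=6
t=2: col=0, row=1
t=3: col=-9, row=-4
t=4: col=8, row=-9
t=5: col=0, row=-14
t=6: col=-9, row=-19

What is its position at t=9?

Col: cycles through -9, 8, 0 every 3 steps. Step 9 lands at position 0 of the cycle → -9.
Row: linear, -5 per step → -34 at step 9.

col=-9, row=-34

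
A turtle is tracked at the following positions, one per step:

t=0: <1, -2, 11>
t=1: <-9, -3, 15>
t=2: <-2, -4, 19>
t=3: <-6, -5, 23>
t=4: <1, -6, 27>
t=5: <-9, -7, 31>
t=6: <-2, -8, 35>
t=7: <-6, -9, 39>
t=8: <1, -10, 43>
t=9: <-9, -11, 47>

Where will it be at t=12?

<1, -14, 59>

First: cycles through 1, -9, -2, -6 every 4 steps. Step 12 lands at position 0 of the cycle → 1.
Second: linear, -1 per step → -14 at step 12.
Third: linear, +4 per step → 59 at step 12.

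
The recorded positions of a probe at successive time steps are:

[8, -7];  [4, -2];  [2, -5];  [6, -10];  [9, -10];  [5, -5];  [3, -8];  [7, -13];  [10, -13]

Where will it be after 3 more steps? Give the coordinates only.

[8, -16]

Differencing gives [-4, +5], [-2, -3], [+4, -5], [+3, +0], [-4, +5], [-2, -3], [+4, -5], [+3, +0]. This is the pattern [-4, +5], [-2, -3], [+4, -5], [+3, +0] repeated.
step 9: apply [-4, +5] → [6, -8]
step 10: apply [-2, -3] → [4, -11]
step 11: apply [+4, -5] → [8, -16]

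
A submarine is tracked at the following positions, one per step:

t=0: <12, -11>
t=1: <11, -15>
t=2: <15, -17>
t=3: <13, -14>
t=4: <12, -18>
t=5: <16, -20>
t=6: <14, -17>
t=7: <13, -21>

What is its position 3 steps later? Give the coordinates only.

<14, -24>

The moves between consecutive positions are <-1, -4>, <+4, -2>, <-2, +3>, <-1, -4>, <+4, -2>, <-2, +3>, <-1, -4>; they repeat the 3-cycle [<-1, -4>, <+4, -2>, <-2, +3>].
step 8: apply <+4, -2> → <17, -23>
step 9: apply <-2, +3> → <15, -20>
step 10: apply <-1, -4> → <14, -24>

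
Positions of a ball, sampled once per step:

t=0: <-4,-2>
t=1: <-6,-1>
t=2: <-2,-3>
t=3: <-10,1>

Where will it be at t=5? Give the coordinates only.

<-26,9>

The jumps are <-2,+1>, <+4,-2>, <-8,+4> — a geometric progression with ratio -2.
step 4: <-10,1> + <+16,-8> → <6,-7>
step 5: <6,-7> + <-32,+16> → <-26,9>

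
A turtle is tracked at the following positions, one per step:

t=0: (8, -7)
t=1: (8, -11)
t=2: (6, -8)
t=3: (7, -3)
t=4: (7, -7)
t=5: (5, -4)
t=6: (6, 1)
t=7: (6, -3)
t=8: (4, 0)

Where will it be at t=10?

Differencing gives (+0, -4), (-2, +3), (+1, +5), (+0, -4), (-2, +3), (+1, +5), (+0, -4), (-2, +3). This is the pattern (+0, -4), (-2, +3), (+1, +5) repeated.
step 9: apply (+1, +5) → (5, 5)
step 10: apply (+0, -4) → (5, 1)

(5, 1)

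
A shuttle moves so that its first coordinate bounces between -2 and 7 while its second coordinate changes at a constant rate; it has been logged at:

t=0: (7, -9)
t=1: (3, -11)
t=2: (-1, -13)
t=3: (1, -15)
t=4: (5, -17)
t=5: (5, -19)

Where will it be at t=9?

(7, -27)

The first coordinate reflects between -2 and 7, moving 4 per step.
  step 6: 5 → 1
  step 7: 1 → -1
  step 8: -1 → 3
  step 9: 3 → 7
The second coordinate changes by -2 each step: at step 9 it is -27.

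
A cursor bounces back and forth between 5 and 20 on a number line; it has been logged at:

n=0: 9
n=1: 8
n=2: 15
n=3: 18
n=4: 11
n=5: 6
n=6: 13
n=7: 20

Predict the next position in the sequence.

The value travels 7 per step and bounces off the walls at 5 and 20.
  step 8: 20 → 13

13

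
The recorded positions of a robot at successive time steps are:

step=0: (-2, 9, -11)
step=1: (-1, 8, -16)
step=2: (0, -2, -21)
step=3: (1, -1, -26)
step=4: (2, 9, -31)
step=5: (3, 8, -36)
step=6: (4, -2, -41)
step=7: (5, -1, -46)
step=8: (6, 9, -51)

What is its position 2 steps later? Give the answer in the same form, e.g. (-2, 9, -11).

The first coordinate changes by +1 each step, so at step 10 it is -2 + 10·(1) = 8.
The second coordinate repeats the cycle [9, 8, -2, -1] with period 4; step 10 mod 4 = 2, giving -2.
The third coordinate changes by -5 each step, so at step 10 it is -11 + 10·(-5) = -61.

(8, -2, -61)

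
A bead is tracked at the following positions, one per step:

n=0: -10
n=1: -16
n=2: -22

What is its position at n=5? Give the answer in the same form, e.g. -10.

The position changes by -6 every step.
step 3: -22 − 6 → -28
step 4: -28 − 6 → -34
step 5: -34 − 6 → -40

-40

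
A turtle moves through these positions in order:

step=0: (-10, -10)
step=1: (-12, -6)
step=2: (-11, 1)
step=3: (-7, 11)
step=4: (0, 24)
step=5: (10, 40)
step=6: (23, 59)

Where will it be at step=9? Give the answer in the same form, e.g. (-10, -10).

Successive displacements: (-2, +4), (+1, +7), (+4, +10), (+7, +13), (+10, +16), (+13, +19) — each changes by (+3, +3).
step 7: (23, 59) + (+16, +22) → (39, 81)
step 8: (39, 81) + (+19, +25) → (58, 106)
step 9: (58, 106) + (+22, +28) → (80, 134)

(80, 134)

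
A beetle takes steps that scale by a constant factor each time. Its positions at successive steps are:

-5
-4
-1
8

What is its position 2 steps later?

116

Consecutive displacements +1, +3, +9 scale by a factor of 3 each step.
step 4: 8 + 27 → 35
step 5: 35 + 81 → 116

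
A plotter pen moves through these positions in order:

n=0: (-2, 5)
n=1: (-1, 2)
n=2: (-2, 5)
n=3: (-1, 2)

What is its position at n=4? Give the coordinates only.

(-2, 5)

The jumps are (+1, -3), (-1, +3), (+1, -3) — a geometric progression with ratio -1.
step 4: (-1, 2) + (-1, +3) → (-2, 5)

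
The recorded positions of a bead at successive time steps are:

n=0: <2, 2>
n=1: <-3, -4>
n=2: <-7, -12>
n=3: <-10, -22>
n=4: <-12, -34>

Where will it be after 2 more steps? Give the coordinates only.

<-13, -64>

First differences are <-5, -6>, <-4, -8>, <-3, -10>, <-2, -12>; their common second difference is <+1, -2> (constant acceleration).
step 5: <-12, -34> + <-1, -14> → <-13, -48>
step 6: <-13, -48> + <+0, -16> → <-13, -64>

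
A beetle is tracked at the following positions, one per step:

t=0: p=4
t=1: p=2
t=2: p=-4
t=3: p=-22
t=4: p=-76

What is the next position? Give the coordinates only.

p=-238

Consecutive displacements -2, -6, -18, -54 scale by a factor of 3 each step.
step 5: -76 − 162 → p=-238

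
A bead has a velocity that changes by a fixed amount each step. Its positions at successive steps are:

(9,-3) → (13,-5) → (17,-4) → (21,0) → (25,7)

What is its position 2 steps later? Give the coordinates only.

(33,30)

First differences are (+4,-2), (+4,+1), (+4,+4), (+4,+7); their common second difference is (+0,+3) (constant acceleration).
step 5: (25,7) + (+4,+10) → (29,17)
step 6: (29,17) + (+4,+13) → (33,30)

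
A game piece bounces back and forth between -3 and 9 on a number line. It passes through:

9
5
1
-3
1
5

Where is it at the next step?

The value travels 4 per step and bounces off the walls at -3 and 9.
  step 6: 5 → 9

9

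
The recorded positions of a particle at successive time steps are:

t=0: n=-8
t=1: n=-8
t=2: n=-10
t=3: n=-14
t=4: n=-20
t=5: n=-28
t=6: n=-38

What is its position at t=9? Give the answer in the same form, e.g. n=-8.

Successive displacements: +0, -2, -4, -6, -8, -10 — each changes by -2.
step 7: -38 − 12 → n=-50
step 8: -50 − 14 → n=-64
step 9: -64 − 16 → n=-80

n=-80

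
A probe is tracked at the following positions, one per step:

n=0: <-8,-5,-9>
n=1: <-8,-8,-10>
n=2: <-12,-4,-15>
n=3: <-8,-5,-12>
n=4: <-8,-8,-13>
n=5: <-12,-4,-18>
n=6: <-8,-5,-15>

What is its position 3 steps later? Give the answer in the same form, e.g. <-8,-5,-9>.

<-8,-5,-18>

Step-to-step displacements: <+0,-3,-1>, <-4,+4,-5>, <+4,-1,+3>, <+0,-3,-1>, <-4,+4,-5>, <+4,-1,+3> — a repeating cycle of length 3.
step 7: apply <+0,-3,-1> → <-8,-8,-16>
step 8: apply <-4,+4,-5> → <-12,-4,-21>
step 9: apply <+4,-1,+3> → <-8,-5,-18>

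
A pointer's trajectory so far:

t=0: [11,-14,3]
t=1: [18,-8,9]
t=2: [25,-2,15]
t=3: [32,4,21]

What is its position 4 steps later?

[60,28,45]

The position changes by [+7,+6,+6] every step.
step 4: [32,4,21] + [+7,+6,+6] → [39,10,27]
step 5: [39,10,27] + [+7,+6,+6] → [46,16,33]
step 6: [46,16,33] + [+7,+6,+6] → [53,22,39]
step 7: [53,22,39] + [+7,+6,+6] → [60,28,45]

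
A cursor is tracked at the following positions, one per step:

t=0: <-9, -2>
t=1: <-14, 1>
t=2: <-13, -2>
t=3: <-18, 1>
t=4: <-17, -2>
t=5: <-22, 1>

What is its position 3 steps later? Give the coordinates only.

<-25, -2>

The moves between consecutive positions are <-5, +3>, <+1, -3>, <-5, +3>, <+1, -3>, <-5, +3>; they repeat the 2-cycle [<-5, +3>, <+1, -3>].
step 6: apply <+1, -3> → <-21, -2>
step 7: apply <-5, +3> → <-26, 1>
step 8: apply <+1, -3> → <-25, -2>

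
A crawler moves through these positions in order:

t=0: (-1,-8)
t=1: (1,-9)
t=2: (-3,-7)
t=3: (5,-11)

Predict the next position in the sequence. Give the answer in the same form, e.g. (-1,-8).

Consecutive displacements (+2,-1), (-4,+2), (+8,-4) scale by a factor of -2 each step.
step 4: (5,-11) + (-16,+8) → (-11,-3)

(-11,-3)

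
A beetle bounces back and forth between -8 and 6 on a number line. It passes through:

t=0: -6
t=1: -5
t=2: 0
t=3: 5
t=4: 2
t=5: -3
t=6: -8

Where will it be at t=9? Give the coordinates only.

The value travels 5 per step and bounces off the walls at -8 and 6.
  step 7: -8 → -3
  step 8: -3 → 2
  step 9: 2 → 5

5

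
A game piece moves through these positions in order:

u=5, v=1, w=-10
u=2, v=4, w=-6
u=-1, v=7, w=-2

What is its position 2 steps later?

Each step adds (-3,+3,+4) to the position.
step 3: u=-1, v=7, w=-2 + (-3,+3,+4) → u=-4, v=10, w=2
step 4: u=-4, v=10, w=2 + (-3,+3,+4) → u=-7, v=13, w=6

u=-7, v=13, w=6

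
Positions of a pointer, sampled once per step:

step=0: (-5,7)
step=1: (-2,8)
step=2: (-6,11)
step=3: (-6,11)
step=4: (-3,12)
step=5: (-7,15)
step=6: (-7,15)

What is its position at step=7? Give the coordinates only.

The moves between consecutive positions are (+3,+1), (-4,+3), (+0,+0), (+3,+1), (-4,+3), (+0,+0); they repeat the 3-cycle [(+3,+1), (-4,+3), (+0,+0)].
step 7: apply (+3,+1) → (-4,16)

(-4,16)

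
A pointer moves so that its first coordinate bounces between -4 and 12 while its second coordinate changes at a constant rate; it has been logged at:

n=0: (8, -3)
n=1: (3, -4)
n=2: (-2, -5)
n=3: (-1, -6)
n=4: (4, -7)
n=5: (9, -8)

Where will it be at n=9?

The first coordinate reflects between -4 and 12, moving 5 per step.
  step 6: 9 → 10
  step 7: 10 → 5
  step 8: 5 → 0
  step 9: 0 → -3
The second coordinate changes by -1 each step: at step 9 it is -12.

(-3, -12)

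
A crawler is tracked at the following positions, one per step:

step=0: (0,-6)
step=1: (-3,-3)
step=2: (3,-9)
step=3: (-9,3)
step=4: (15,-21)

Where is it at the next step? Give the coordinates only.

Consecutive displacements (-3,+3), (+6,-6), (-12,+12), (+24,-24) scale by a factor of -2 each step.
step 5: (15,-21) + (-48,+48) → (-33,27)

(-33,27)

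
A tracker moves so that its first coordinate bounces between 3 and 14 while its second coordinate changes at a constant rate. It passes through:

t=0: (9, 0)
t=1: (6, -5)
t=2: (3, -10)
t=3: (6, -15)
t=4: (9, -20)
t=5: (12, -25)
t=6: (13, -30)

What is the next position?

The first coordinate travels 3 per step and bounces off the walls at 3 and 14.
  step 7: 13 → 10
The second coordinate changes by -5 each step: at step 7 it is -35.

(10, -35)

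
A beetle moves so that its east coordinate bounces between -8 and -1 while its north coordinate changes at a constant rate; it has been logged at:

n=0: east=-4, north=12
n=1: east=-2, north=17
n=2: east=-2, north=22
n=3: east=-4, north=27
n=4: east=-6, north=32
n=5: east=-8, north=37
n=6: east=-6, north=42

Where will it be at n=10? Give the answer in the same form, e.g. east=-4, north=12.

The east coordinate reflects between -8 and -1, moving 2 per step.
  step 7: -6 → -4
  step 8: -4 → -2
  step 9: -2 → -2
  step 10: -2 → -4
The north coordinate changes by +5 each step: at step 10 it is 62.

east=-4, north=62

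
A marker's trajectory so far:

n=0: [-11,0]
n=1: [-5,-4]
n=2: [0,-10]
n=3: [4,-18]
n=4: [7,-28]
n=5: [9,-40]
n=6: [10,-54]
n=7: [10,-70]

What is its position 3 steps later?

Successive displacements: [+6,-4], [+5,-6], [+4,-8], [+3,-10], [+2,-12], [+1,-14], [+0,-16] — each changes by [-1,-2].
step 8: [10,-70] + [-1,-18] → [9,-88]
step 9: [9,-88] + [-2,-20] → [7,-108]
step 10: [7,-108] + [-3,-22] → [4,-130]

[4,-130]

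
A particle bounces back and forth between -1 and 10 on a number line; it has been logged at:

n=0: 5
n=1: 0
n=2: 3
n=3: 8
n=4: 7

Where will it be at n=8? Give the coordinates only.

The value travels 5 per step and bounces off the walls at -1 and 10.
  step 5: 7 → 2
  step 6: 2 → 1
  step 7: 1 → 6
  step 8: 6 → 9

9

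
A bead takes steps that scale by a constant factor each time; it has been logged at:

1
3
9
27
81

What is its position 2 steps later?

729

The jumps are +2, +6, +18, +54 — a geometric progression with ratio 3.
step 5: 81 + 162 → 243
step 6: 243 + 486 → 729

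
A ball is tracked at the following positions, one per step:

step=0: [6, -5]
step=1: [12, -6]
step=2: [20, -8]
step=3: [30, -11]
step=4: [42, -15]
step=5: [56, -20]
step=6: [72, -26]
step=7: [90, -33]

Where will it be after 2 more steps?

[132, -50]

Successive displacements: [+6, -1], [+8, -2], [+10, -3], [+12, -4], [+14, -5], [+16, -6], [+18, -7] — each changes by [+2, -1].
step 8: [90, -33] + [+20, -8] → [110, -41]
step 9: [110, -41] + [+22, -9] → [132, -50]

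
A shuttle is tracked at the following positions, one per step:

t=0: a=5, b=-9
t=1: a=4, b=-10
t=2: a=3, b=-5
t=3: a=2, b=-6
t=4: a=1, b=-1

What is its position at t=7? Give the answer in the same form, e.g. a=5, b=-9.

The moves between consecutive positions are (-1,-1), (-1,+5), (-1,-1), (-1,+5); they repeat the 2-cycle [(-1,-1), (-1,+5)].
step 5: apply (-1,-1) → a=0, b=-2
step 6: apply (-1,+5) → a=-1, b=3
step 7: apply (-1,-1) → a=-2, b=2

a=-2, b=2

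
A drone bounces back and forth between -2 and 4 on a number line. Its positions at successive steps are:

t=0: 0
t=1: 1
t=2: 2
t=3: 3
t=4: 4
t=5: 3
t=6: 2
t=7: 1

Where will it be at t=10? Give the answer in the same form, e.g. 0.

The value travels 1 per step and bounces off the walls at -2 and 4.
  step 8: 1 → 0
  step 9: 0 → -1
  step 10: -1 → -2

-2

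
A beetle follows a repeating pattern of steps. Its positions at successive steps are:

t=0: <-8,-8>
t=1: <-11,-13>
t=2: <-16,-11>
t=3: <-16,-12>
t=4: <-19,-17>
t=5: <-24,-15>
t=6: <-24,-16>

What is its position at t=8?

Differencing gives <-3,-5>, <-5,+2>, <+0,-1>, <-3,-5>, <-5,+2>, <+0,-1>. This is the pattern <-3,-5>, <-5,+2>, <+0,-1> repeated.
step 7: apply <-3,-5> → <-27,-21>
step 8: apply <-5,+2> → <-32,-19>

<-32,-19>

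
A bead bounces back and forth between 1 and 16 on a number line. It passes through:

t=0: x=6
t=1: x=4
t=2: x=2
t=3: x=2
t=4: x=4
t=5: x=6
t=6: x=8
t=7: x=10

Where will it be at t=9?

The value travels 2 per step and bounces off the walls at 1 and 16.
  step 8: 10 → 12
  step 9: 12 → 14

x=14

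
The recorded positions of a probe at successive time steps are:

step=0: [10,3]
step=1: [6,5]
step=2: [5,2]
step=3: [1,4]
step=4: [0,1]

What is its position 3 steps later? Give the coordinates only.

[-9,2]

Differencing gives [-4,+2], [-1,-3], [-4,+2], [-1,-3]. This is the pattern [-4,+2], [-1,-3] repeated.
step 5: apply [-4,+2] → [-4,3]
step 6: apply [-1,-3] → [-5,0]
step 7: apply [-4,+2] → [-9,2]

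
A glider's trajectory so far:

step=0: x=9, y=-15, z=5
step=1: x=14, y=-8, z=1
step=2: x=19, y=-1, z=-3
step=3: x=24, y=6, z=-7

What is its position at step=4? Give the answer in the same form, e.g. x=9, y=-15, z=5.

Each step adds (+5, +7, -4) to the position.
step 4: x=24, y=6, z=-7 + (+5, +7, -4) → x=29, y=13, z=-11

x=29, y=13, z=-11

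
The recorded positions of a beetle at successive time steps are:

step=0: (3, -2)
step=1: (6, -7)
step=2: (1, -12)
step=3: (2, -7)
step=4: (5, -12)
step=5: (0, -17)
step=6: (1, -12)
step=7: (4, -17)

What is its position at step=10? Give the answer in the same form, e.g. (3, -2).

The moves between consecutive positions are (+3, -5), (-5, -5), (+1, +5), (+3, -5), (-5, -5), (+1, +5), (+3, -5); they repeat the 3-cycle [(+3, -5), (-5, -5), (+1, +5)].
step 8: apply (-5, -5) → (-1, -22)
step 9: apply (+1, +5) → (0, -17)
step 10: apply (+3, -5) → (3, -22)

(3, -22)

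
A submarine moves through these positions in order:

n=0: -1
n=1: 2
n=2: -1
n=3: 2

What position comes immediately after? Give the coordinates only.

-1

Consecutive displacements +3, -3, +3 scale by a factor of -1 each step.
step 4: 2 − 3 → -1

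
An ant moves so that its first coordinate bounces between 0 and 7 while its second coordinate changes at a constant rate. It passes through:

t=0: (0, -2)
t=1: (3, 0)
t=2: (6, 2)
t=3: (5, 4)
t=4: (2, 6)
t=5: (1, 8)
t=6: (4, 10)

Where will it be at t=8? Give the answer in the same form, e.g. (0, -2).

The first coordinate travels 3 per step and bounces off the walls at 0 and 7.
  step 7: 4 → 7
  step 8: 7 → 4
The second coordinate changes by +2 each step: at step 8 it is 14.

(4, 14)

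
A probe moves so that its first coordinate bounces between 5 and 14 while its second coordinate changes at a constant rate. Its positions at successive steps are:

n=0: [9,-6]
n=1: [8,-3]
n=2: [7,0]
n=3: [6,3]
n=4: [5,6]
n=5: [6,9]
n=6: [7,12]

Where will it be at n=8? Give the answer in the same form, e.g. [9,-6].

[9,18]

The first coordinate travels 1 per step and bounces off the walls at 5 and 14.
  step 7: 7 → 8
  step 8: 8 → 9
The second coordinate changes by +3 each step: at step 8 it is 18.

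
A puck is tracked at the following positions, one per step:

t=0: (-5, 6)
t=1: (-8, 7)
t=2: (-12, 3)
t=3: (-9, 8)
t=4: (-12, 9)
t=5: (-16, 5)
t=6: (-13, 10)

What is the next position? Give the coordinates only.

Differencing gives (-3, +1), (-4, -4), (+3, +5), (-3, +1), (-4, -4), (+3, +5). This is the pattern (-3, +1), (-4, -4), (+3, +5) repeated.
step 7: apply (-3, +1) → (-16, 11)

(-16, 11)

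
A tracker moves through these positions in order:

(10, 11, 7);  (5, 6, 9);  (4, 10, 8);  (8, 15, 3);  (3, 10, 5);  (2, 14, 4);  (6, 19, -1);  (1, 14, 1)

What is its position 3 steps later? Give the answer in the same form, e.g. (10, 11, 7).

Differencing gives (-5, -5, +2), (-1, +4, -1), (+4, +5, -5), (-5, -5, +2), (-1, +4, -1), (+4, +5, -5), (-5, -5, +2). This is the pattern (-5, -5, +2), (-1, +4, -1), (+4, +5, -5) repeated.
step 8: apply (-1, +4, -1) → (0, 18, 0)
step 9: apply (+4, +5, -5) → (4, 23, -5)
step 10: apply (-5, -5, +2) → (-1, 18, -3)

(-1, 18, -3)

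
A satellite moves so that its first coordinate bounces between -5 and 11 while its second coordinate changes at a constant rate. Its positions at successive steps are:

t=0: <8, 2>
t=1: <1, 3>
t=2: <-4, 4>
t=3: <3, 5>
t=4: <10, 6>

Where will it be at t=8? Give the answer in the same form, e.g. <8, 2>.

The first coordinate travels 7 per step and bounces off the walls at -5 and 11.
  step 5: 10 → 5
  step 6: 5 → -2
  step 7: -2 → -1
  step 8: -1 → 6
The second coordinate changes by +1 each step: at step 8 it is 10.

<6, 10>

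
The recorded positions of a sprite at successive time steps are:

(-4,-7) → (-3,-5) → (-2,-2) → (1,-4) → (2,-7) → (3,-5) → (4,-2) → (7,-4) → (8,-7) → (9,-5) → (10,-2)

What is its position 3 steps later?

(15,-5)

Step-to-step displacements: (+1,+2), (+1,+3), (+3,-2), (+1,-3), (+1,+2), (+1,+3), (+3,-2), (+1,-3), (+1,+2), (+1,+3) — a repeating cycle of length 4.
step 11: apply (+3,-2) → (13,-4)
step 12: apply (+1,-3) → (14,-7)
step 13: apply (+1,+2) → (15,-5)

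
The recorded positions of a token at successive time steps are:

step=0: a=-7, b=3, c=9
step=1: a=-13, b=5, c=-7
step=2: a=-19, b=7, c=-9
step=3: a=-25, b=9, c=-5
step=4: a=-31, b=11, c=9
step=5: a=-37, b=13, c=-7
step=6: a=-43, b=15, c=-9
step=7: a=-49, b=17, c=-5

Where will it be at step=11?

The a coordinate changes by -6 each step, so at step 11 it is -7 + 11·(-6) = -73.
The b coordinate changes by +2 each step, so at step 11 it is 3 + 11·(2) = 25.
The c coordinate repeats the cycle [9, -7, -9, -5] with period 4; step 11 mod 4 = 3, giving -5.

a=-73, b=25, c=-5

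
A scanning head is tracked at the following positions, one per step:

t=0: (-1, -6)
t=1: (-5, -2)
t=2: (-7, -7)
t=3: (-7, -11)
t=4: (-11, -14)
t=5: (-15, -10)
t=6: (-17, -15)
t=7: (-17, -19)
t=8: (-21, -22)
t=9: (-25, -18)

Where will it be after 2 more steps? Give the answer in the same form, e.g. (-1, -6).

(-27, -27)

Differencing gives (-4, +4), (-2, -5), (+0, -4), (-4, -3), (-4, +4), (-2, -5), (+0, -4), (-4, -3), (-4, +4). This is the pattern (-4, +4), (-2, -5), (+0, -4), (-4, -3) repeated.
step 10: apply (-2, -5) → (-27, -23)
step 11: apply (+0, -4) → (-27, -27)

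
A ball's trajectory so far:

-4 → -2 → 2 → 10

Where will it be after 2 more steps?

58

Step-to-step displacements: +2, +4, +8; each is 2× the previous.
step 4: 10 + 16 → 26
step 5: 26 + 32 → 58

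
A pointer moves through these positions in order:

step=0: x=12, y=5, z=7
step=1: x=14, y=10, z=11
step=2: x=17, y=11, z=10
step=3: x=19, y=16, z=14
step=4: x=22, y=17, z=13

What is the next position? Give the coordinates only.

x=24, y=22, z=17

Step-to-step displacements: (+2, +5, +4), (+3, +1, -1), (+2, +5, +4), (+3, +1, -1) — a repeating cycle of length 2.
step 5: apply (+2, +5, +4) → x=24, y=22, z=17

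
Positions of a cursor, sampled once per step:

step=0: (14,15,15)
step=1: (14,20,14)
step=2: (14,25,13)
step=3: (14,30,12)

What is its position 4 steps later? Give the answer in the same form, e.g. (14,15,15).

(14,50,8)

Each step adds (+0,+5,-1) to the position.
step 4: (14,30,12) + (+0,+5,-1) → (14,35,11)
step 5: (14,35,11) + (+0,+5,-1) → (14,40,10)
step 6: (14,40,10) + (+0,+5,-1) → (14,45,9)
step 7: (14,45,9) + (+0,+5,-1) → (14,50,8)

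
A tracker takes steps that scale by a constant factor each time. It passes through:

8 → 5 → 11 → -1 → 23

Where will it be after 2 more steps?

The jumps are -3, +6, -12, +24 — a geometric progression with ratio -2.
step 5: 23 − 48 → -25
step 6: -25 + 96 → 71

71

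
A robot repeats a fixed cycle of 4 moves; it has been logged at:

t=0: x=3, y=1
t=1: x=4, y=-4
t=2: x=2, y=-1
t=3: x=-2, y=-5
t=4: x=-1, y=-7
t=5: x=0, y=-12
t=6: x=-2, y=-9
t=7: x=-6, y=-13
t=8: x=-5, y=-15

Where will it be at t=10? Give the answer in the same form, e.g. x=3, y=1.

x=-6, y=-17

The moves between consecutive positions are (+1, -5), (-2, +3), (-4, -4), (+1, -2), (+1, -5), (-2, +3), (-4, -4), (+1, -2); they repeat the 4-cycle [(+1, -5), (-2, +3), (-4, -4), (+1, -2)].
step 9: apply (+1, -5) → x=-4, y=-20
step 10: apply (-2, +3) → x=-6, y=-17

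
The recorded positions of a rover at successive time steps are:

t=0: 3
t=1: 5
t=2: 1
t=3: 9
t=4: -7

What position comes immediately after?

The jumps are +2, -4, +8, -16 — a geometric progression with ratio -2.
step 5: -7 + 32 → 25

25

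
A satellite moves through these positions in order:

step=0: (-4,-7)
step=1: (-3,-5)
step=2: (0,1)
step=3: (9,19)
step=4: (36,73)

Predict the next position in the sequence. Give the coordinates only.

Consecutive displacements (+1,+2), (+3,+6), (+9,+18), (+27,+54) scale by a factor of 3 each step.
step 5: (36,73) + (+81,+162) → (117,235)

(117,235)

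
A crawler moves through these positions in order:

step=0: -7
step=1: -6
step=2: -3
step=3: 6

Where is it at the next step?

The jumps are +1, +3, +9 — a geometric progression with ratio 3.
step 4: 6 + 27 → 33

33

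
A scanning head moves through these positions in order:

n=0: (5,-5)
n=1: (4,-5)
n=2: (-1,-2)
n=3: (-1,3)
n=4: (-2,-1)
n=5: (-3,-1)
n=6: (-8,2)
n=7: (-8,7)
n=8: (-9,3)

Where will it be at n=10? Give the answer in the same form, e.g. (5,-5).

The moves between consecutive positions are (-1,+0), (-5,+3), (+0,+5), (-1,-4), (-1,+0), (-5,+3), (+0,+5), (-1,-4); they repeat the 4-cycle [(-1,+0), (-5,+3), (+0,+5), (-1,-4)].
step 9: apply (-1,+0) → (-10,3)
step 10: apply (-5,+3) → (-15,6)

(-15,6)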